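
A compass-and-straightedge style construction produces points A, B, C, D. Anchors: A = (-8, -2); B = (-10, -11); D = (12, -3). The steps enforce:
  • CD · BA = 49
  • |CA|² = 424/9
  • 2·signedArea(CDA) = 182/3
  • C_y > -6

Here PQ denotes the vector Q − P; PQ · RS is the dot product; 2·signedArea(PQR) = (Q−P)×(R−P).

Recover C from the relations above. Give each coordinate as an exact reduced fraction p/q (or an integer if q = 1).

C = (-2, -16/3)

1. C_x = -2  [CD · BA = 49 ∩ 2·signedArea(CDA) = 182/3]
2. C_y = -16/3  [CD · BA = 49 ∩ 2·signedArea(CDA) = 182/3]
   → C = (-2, -16/3)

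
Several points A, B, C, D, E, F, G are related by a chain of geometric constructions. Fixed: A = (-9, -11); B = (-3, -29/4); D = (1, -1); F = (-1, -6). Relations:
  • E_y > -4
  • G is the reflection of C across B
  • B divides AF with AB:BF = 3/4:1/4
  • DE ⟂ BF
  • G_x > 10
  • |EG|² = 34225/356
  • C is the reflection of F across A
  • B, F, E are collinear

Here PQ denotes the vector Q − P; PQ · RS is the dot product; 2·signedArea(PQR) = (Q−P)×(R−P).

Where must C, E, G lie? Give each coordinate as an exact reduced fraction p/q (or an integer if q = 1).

C = (-17, -16)
E = (239/89, -329/89)
G = (11, 3/2)

1. C_x = -17  [C is the reflection of F across A]
2. C_y = -16  [C is the reflection of F across A]
   → C = (-17, -16)
3. E_x = 239/89  [B, F, E are collinear ∩ DE ⟂ BF]
4. E_y = -329/89  [B, F, E are collinear ∩ DE ⟂ BF]
   → E = (239/89, -329/89)
5. G_x = 11  [G is the reflection of C across B]
6. G_y = 3/2  [G is the reflection of C across B]
   → G = (11, 3/2)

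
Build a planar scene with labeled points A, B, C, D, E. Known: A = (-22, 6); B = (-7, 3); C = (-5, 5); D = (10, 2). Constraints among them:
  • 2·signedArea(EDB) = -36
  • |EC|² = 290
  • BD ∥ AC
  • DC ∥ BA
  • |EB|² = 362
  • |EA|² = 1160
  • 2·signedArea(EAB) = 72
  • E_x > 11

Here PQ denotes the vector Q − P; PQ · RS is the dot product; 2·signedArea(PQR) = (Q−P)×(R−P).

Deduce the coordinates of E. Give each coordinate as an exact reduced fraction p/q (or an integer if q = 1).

E = (12, 4)

1. E_x = 12  [2·signedArea(EDB) = -36 ∩ 2·signedArea(EAB) = 72]
2. E_y = 4  [2·signedArea(EDB) = -36 ∩ 2·signedArea(EAB) = 72]
   → E = (12, 4)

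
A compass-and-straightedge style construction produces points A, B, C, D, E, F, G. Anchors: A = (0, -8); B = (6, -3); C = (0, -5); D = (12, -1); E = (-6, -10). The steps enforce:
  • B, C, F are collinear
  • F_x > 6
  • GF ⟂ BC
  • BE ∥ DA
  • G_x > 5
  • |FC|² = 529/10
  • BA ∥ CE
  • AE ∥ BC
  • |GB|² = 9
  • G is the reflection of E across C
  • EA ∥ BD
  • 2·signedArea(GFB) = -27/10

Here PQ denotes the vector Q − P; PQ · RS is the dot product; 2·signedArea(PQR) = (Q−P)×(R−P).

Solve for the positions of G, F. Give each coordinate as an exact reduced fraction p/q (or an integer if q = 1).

F = (69/10, -27/10)
G = (6, 0)

1. G_x = 6  [G is the reflection of E across C]
2. G_y = 0  [G is the reflection of E across C]
   → G = (6, 0)
3. F_x = 69/10  [B, C, F are collinear ∩ GF ⟂ BC]
4. F_y = -27/10  [B, C, F are collinear ∩ GF ⟂ BC]
   → F = (69/10, -27/10)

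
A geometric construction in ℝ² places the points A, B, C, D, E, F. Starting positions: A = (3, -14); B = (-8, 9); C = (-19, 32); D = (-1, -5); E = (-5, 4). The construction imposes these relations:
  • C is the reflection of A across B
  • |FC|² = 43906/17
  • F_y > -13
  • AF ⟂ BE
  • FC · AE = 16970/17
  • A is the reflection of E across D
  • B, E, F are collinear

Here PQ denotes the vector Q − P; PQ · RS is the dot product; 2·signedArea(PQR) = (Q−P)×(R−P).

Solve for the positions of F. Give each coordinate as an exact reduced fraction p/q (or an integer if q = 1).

1. F_x = 86/17  [B, E, F are collinear ∩ AF ⟂ BE]
2. F_y = -217/17  [B, E, F are collinear ∩ AF ⟂ BE]
   → F = (86/17, -217/17)

F = (86/17, -217/17)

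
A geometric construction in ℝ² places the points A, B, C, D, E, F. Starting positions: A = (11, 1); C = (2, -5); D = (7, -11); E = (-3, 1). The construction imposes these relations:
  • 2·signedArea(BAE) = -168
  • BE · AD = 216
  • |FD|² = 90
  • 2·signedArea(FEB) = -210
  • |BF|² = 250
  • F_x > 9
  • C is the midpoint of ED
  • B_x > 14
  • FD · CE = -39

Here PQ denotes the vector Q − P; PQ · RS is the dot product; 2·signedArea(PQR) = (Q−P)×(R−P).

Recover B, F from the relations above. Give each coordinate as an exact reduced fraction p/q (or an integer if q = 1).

B = (15, 13)
F = (10, -2)

1. B_x = 15  [2·signedArea(BAE) = -168 ∩ BE · AD = 216]
2. B_y = 13  [2·signedArea(BAE) = -168 ∩ BE · AD = 216]
   → B = (15, 13)
3. F_x = 10  [2·signedArea(FEB) = -210 ∩ FD · CE = -39]
4. F_y = -2  [2·signedArea(FEB) = -210 ∩ FD · CE = -39]
   → F = (10, -2)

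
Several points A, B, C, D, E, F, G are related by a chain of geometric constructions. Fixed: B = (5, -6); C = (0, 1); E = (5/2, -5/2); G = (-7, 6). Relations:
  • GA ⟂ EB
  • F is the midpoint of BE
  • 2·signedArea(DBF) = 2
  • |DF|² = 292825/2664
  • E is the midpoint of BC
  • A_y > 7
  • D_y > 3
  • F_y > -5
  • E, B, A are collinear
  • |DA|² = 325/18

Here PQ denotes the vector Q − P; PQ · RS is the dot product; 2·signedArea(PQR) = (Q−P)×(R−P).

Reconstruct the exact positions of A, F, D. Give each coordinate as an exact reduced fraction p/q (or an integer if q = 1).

A = (-175/37, 282/37)
D = (-683/222, 823/222)
F = (15/4, -17/4)

1. A_x = -175/37  [E, B, A are collinear ∩ GA ⟂ EB]
2. A_y = 282/37  [E, B, A are collinear ∩ GA ⟂ EB]
   → A = (-175/37, 282/37)
3. F_x = 15/4  [F is the midpoint of BE]
4. F_y = -17/4  [F is the midpoint of BE]
   → F = (15/4, -17/4)
5. D_x = -683/222  [line -7/4·x + -5/4·y + -3/4 = 0 ∩ |DF|² = 292825/2664]
6. D_y = 823/222  [line -7/4·x + -5/4·y + -3/4 = 0 ∩ |DF|² = 292825/2664]
   → D = (-683/222, 823/222)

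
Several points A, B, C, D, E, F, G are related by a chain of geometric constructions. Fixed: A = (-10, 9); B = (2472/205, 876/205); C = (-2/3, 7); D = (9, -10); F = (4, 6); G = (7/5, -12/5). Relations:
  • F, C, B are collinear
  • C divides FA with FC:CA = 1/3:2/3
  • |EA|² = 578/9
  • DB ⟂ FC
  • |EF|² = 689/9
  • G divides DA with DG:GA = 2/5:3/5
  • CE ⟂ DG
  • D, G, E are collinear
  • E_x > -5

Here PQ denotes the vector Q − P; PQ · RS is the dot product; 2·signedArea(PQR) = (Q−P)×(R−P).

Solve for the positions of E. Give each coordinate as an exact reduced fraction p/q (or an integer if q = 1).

1. E_x = -13/3  [D, G, E are collinear ∩ CE ⟂ DG]
2. E_y = 10/3  [D, G, E are collinear ∩ CE ⟂ DG]
   → E = (-13/3, 10/3)

E = (-13/3, 10/3)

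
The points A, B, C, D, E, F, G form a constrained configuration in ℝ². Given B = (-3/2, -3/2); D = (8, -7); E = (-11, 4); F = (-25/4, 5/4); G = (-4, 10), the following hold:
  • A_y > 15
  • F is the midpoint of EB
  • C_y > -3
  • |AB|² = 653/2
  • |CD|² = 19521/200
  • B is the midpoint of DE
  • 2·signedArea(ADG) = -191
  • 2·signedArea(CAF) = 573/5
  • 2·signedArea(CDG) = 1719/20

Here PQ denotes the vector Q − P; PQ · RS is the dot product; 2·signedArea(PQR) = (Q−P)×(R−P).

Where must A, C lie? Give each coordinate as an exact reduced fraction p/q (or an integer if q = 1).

1. A_x = 3  [line -17·x + -12·y + 243 = 0 ∩ |AB|² = 653/2]
2. A_y = 16  [line -17·x + -12·y + 243 = 0 ∩ |AB|² = 653/2]
   → A = (3, 16)
3. C_x = -11/20  [2·signedArea(CDG) = 1719/20 ∩ 2·signedArea(CAF) = 573/5]
4. C_y = -41/20  [2·signedArea(CDG) = 1719/20 ∩ 2·signedArea(CAF) = 573/5]
   → C = (-11/20, -41/20)

A = (3, 16)
C = (-11/20, -41/20)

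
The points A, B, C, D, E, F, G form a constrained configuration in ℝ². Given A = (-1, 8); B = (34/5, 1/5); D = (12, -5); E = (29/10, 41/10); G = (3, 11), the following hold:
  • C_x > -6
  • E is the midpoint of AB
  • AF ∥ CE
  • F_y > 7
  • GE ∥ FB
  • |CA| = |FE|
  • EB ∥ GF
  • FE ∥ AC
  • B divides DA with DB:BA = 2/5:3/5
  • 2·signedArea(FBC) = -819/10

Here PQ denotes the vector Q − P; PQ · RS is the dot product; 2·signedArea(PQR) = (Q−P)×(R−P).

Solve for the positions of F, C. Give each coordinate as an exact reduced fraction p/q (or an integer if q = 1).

C = (-5, 5)
F = (69/10, 71/10)

1. F_x = 69/10  [GE ∥ FB ∩ EB ∥ GF]
2. F_y = 71/10  [GE ∥ FB ∩ EB ∥ GF]
   → F = (69/10, 71/10)
3. C_x = -5  [AF ∥ CE ∩ FE ∥ AC]
4. C_y = 5  [AF ∥ CE ∩ FE ∥ AC]
   → C = (-5, 5)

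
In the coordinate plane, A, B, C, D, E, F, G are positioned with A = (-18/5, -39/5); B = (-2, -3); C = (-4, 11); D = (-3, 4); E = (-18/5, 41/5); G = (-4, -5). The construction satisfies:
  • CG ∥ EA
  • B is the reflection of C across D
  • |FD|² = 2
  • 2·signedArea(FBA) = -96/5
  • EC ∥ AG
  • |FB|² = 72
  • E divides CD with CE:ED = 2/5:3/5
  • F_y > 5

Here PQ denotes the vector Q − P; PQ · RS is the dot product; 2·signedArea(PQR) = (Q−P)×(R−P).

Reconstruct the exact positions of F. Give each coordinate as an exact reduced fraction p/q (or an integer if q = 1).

1. F_x = -16/5  [line 24/5·x + -8/5·y + 24 = 0 ∩ |FB|² = 72]
2. F_y = 27/5  [line 24/5·x + -8/5·y + 24 = 0 ∩ |FB|² = 72]
   → F = (-16/5, 27/5)

F = (-16/5, 27/5)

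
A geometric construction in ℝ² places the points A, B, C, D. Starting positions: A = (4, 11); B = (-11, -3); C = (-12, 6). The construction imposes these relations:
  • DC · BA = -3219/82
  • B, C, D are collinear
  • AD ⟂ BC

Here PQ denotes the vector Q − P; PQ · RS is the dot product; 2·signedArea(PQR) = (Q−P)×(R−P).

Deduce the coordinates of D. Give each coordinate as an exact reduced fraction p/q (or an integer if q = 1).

D = (-1013/82, 753/82)

1. D_x = -1013/82  [B, C, D are collinear ∩ AD ⟂ BC]
2. D_y = 753/82  [B, C, D are collinear ∩ AD ⟂ BC]
   → D = (-1013/82, 753/82)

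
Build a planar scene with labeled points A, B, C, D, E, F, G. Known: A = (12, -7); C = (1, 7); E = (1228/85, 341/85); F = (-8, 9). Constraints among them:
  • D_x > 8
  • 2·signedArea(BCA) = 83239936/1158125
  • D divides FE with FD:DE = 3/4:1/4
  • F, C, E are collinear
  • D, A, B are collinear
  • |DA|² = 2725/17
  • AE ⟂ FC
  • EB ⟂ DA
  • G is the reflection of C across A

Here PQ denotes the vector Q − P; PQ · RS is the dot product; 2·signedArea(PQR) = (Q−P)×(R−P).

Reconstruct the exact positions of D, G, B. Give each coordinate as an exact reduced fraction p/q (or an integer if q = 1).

1. D_x = 751/85  [D divides FE with FD:DE = 3/4:1/4]
2. D_y = 447/85  [D divides FE with FD:DE = 3/4:1/4]
   → D = (751/85, 447/85)
3. G_x = 23  [G is the reflection of C across A]
4. G_y = -21  [G is the reflection of C across A]
   → G = (23, -21)
5. B_x = 10987996/1158125  [D, A, B are collinear ∩ EB ⟂ DA]
6. B_y = 3163397/1158125  [D, A, B are collinear ∩ EB ⟂ DA]
   → B = (10987996/1158125, 3163397/1158125)

B = (10987996/1158125, 3163397/1158125)
D = (751/85, 447/85)
G = (23, -21)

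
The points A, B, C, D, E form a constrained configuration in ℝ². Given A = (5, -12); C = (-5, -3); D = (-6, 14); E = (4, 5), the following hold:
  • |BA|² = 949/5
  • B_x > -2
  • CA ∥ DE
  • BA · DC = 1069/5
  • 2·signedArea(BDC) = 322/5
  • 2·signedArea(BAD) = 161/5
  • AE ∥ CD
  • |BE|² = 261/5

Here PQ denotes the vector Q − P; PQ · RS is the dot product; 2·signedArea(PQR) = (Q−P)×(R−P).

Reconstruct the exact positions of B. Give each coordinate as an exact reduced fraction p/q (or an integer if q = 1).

B = (-7/5, 1/5)

1. B_x = -7/5  [2·signedArea(BDC) = 322/5 ∩ BA · DC = 1069/5]
2. B_y = 1/5  [2·signedArea(BDC) = 322/5 ∩ BA · DC = 1069/5]
   → B = (-7/5, 1/5)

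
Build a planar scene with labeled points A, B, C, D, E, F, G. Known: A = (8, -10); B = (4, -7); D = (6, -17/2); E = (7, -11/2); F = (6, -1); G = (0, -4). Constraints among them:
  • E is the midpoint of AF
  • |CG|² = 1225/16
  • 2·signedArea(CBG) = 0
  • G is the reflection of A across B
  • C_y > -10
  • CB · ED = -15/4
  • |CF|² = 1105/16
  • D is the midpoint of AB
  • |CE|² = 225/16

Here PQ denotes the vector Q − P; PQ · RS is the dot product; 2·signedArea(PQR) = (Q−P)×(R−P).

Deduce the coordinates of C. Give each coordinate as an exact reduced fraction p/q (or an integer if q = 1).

C = (7, -37/4)

1. C_x = 7  [2·signedArea(CBG) = 0 ∩ CB · ED = -15/4]
2. C_y = -37/4  [2·signedArea(CBG) = 0 ∩ CB · ED = -15/4]
   → C = (7, -37/4)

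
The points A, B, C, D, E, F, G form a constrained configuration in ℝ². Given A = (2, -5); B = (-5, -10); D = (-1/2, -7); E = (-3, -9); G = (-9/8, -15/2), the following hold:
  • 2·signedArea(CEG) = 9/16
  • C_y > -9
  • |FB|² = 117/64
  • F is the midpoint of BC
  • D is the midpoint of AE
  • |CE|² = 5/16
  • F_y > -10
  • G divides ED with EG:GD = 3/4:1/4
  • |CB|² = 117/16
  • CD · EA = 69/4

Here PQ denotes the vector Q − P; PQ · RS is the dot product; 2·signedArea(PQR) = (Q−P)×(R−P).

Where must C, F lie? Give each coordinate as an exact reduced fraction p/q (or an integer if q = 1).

1. C_x = -11/4  [2·signedArea(CEG) = 9/16 ∩ CD · EA = 69/4]
2. C_y = -17/2  [2·signedArea(CEG) = 9/16 ∩ CD · EA = 69/4]
   → C = (-11/4, -17/2)
3. F_x = -31/8  [F is the midpoint of BC]
4. F_y = -37/4  [F is the midpoint of BC]
   → F = (-31/8, -37/4)

C = (-11/4, -17/2)
F = (-31/8, -37/4)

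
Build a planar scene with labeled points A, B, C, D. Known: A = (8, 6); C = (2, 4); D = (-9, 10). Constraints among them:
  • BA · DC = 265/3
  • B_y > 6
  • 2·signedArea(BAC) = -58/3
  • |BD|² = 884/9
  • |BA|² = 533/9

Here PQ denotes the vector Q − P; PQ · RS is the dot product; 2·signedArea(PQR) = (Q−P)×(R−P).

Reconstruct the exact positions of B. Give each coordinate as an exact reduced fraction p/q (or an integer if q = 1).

B = (1/3, 20/3)

1. B_x = 1/3  [BA · DC = 265/3 ∩ 2·signedArea(BAC) = -58/3]
2. B_y = 20/3  [BA · DC = 265/3 ∩ 2·signedArea(BAC) = -58/3]
   → B = (1/3, 20/3)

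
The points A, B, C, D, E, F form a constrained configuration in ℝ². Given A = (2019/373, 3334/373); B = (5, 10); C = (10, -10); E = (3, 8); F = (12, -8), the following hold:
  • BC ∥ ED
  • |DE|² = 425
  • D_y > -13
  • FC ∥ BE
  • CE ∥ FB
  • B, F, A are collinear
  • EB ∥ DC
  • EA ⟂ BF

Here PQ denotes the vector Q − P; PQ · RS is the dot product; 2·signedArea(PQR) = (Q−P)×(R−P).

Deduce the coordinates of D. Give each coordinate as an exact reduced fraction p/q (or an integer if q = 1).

1. D_x = 8  [EB ∥ DC ∩ BC ∥ ED]
2. D_y = -12  [EB ∥ DC ∩ BC ∥ ED]
   → D = (8, -12)

D = (8, -12)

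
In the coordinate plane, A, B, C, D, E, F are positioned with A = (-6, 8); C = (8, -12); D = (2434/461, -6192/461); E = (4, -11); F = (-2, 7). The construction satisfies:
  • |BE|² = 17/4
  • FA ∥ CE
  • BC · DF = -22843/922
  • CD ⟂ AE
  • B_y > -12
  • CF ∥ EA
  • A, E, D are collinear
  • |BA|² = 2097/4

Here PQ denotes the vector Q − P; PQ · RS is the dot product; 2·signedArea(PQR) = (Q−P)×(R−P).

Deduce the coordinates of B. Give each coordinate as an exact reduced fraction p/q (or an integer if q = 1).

1. B_x = 6  [line 3356/461·x + -9419/461·y + -256909/922 = 0 ∩ |BE|² = 17/4]
2. B_y = -23/2  [line 3356/461·x + -9419/461·y + -256909/922 = 0 ∩ |BE|² = 17/4]
   → B = (6, -23/2)

B = (6, -23/2)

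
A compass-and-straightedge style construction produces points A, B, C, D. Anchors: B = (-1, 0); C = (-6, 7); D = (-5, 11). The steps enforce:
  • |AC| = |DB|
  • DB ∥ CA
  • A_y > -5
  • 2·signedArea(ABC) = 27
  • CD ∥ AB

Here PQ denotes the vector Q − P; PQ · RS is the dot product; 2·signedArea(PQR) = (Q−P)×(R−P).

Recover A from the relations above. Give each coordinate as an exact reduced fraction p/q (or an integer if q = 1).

A = (-2, -4)

1. A_x = -2  [CD ∥ AB ∩ DB ∥ CA]
2. A_y = -4  [CD ∥ AB ∩ DB ∥ CA]
   → A = (-2, -4)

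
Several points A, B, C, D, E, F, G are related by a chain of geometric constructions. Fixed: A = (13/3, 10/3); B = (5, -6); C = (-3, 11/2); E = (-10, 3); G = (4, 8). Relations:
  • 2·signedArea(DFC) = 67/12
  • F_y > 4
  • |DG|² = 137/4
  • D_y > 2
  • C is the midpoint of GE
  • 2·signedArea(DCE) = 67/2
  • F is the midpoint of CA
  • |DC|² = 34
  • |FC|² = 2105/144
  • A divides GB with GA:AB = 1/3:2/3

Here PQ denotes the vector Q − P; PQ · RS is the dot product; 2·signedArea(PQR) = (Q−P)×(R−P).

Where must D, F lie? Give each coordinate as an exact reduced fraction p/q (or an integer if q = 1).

D = (2, 5/2)
F = (2/3, 53/12)

1. D_x = 2  [line 5/2·x + -7·y + 25/2 = 0 ∩ |DC|² = 34]
2. D_y = 5/2  [line 5/2·x + -7·y + 25/2 = 0 ∩ |DC|² = 34]
   → D = (2, 5/2)
3. F_x = 2/3  [F is the midpoint of CA]
4. F_y = 53/12  [F is the midpoint of CA]
   → F = (2/3, 53/12)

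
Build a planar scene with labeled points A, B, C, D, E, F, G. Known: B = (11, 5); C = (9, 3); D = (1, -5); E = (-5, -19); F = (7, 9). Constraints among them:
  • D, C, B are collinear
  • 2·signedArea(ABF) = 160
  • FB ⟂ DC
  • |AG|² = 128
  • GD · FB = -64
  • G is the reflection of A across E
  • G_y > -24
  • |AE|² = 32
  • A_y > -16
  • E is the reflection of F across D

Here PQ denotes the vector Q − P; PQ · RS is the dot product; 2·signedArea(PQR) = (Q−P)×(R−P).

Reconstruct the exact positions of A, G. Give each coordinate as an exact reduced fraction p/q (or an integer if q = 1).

1. A_x = -9  [line -4·x + -4·y + -96 = 0 ∩ |AE|² = 32]
2. A_y = -15  [line -4·x + -4·y + -96 = 0 ∩ |AE|² = 32]
   → A = (-9, -15)
3. G_x = -1  [G is the reflection of A across E]
4. G_y = -23  [G is the reflection of A across E]
   → G = (-1, -23)

A = (-9, -15)
G = (-1, -23)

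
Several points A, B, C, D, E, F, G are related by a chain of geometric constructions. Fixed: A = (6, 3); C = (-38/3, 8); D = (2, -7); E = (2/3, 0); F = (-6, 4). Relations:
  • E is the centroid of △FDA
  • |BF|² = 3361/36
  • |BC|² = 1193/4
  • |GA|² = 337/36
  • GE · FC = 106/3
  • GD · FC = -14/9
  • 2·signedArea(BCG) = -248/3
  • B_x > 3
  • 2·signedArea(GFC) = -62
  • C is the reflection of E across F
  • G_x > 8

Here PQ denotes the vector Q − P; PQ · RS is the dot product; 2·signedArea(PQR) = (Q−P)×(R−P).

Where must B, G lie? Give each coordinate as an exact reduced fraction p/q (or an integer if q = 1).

B = (10/3, 3/2)
G = (26/3, 9/2)

1. G_x = 26/3  [2·signedArea(GFC) = -62 ∩ GD · FC = -14/9]
2. G_y = 9/2  [2·signedArea(GFC) = -62 ∩ GD · FC = -14/9]
   → G = (26/3, 9/2)
3. B_x = 10/3  [line 7/2·x + 64/3·y + -131/3 = 0 ∩ |BF|² = 3361/36]
4. B_y = 3/2  [line 7/2·x + 64/3·y + -131/3 = 0 ∩ |BF|² = 3361/36]
   → B = (10/3, 3/2)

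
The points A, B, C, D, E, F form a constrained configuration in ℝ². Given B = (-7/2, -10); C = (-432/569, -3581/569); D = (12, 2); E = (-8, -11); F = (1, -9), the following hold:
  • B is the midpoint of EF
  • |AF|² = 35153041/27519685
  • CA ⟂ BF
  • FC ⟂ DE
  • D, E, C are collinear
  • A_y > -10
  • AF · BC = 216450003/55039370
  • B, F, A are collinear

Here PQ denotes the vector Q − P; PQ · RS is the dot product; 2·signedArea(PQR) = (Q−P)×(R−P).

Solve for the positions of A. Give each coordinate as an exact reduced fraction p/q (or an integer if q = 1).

1. A_x = -4996/48365  [B, F, A are collinear ∩ CA ⟂ BF]
2. A_y = -447143/48365  [B, F, A are collinear ∩ CA ⟂ BF]
   → A = (-4996/48365, -447143/48365)

A = (-4996/48365, -447143/48365)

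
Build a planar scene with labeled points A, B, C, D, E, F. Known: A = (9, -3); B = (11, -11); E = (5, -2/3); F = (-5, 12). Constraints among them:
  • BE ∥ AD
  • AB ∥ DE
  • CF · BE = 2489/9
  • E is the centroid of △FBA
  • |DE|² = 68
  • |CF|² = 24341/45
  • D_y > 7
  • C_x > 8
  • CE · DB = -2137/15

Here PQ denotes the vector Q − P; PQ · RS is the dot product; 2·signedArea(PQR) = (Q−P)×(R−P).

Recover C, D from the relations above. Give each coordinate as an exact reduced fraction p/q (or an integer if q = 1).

1. C_x = 43/5  [line 6·x + -31/3·y + -1103/9 = 0 ∩ |CF|² = 24341/45]
2. C_y = -103/15  [line 6·x + -31/3·y + -1103/9 = 0 ∩ |CF|² = 24341/45]
   → C = (43/5, -103/15)
3. D_x = 3  [AB ∥ DE ∩ BE ∥ AD]
4. D_y = 22/3  [AB ∥ DE ∩ BE ∥ AD]
   → D = (3, 22/3)

C = (43/5, -103/15)
D = (3, 22/3)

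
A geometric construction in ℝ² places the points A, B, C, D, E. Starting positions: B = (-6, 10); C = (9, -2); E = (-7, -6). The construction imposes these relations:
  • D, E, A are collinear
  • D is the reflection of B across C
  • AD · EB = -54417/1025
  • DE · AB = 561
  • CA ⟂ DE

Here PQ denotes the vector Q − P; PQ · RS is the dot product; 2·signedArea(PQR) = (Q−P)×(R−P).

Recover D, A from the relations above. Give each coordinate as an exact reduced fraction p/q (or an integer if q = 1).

1. D_x = 24  [D is the reflection of B across C]
2. D_y = -14  [D is the reflection of B across C]
   → D = (24, -14)
3. A_x = 7209/1025  [D, E, A are collinear ∩ CA ⟂ DE]
4. A_y = -9862/1025  [D, E, A are collinear ∩ CA ⟂ DE]
   → A = (7209/1025, -9862/1025)

A = (7209/1025, -9862/1025)
D = (24, -14)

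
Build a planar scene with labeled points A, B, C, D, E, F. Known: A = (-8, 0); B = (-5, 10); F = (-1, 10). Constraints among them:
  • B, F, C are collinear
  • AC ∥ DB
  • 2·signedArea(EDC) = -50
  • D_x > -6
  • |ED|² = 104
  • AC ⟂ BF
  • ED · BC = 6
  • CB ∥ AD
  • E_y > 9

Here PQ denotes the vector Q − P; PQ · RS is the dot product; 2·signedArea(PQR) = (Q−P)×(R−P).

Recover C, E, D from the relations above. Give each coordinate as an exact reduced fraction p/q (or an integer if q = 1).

1. C_x = -8  [B, F, C are collinear ∩ AC ⟂ BF]
2. C_y = 10  [B, F, C are collinear ∩ AC ⟂ BF]
   → C = (-8, 10)
3. D_x = -5  [AC ∥ DB ∩ CB ∥ AD]
4. D_y = 0  [AC ∥ DB ∩ CB ∥ AD]
   → D = (-5, 0)
5. E_x = -3  [2·signedArea(EDC) = -50 ∩ ED · BC = 6]
6. E_y = 10  [2·signedArea(EDC) = -50 ∩ ED · BC = 6]
   → E = (-3, 10)

C = (-8, 10)
D = (-5, 0)
E = (-3, 10)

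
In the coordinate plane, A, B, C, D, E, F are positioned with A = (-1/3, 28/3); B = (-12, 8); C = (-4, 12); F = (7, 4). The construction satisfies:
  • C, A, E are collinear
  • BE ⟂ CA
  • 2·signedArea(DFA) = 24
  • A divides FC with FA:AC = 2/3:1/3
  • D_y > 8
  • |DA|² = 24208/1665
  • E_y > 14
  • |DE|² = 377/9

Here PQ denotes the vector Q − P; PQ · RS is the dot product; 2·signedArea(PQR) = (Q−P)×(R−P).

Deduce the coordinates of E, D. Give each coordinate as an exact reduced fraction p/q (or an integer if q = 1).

1. E_x = -1356/185  [C, A, E are collinear ∩ BE ⟂ CA]
2. E_y = 2668/185  [C, A, E are collinear ∩ BE ⟂ CA]
   → E = (-1356/185, 2668/185)
3. D_x = -2281/555  [line -16/3·x + -22/3·y + 128/3 = 0 ∩ |DA|² = 24208/1665]
4. D_y = 4888/555  [line -16/3·x + -22/3·y + 128/3 = 0 ∩ |DA|² = 24208/1665]
   → D = (-2281/555, 4888/555)

D = (-2281/555, 4888/555)
E = (-1356/185, 2668/185)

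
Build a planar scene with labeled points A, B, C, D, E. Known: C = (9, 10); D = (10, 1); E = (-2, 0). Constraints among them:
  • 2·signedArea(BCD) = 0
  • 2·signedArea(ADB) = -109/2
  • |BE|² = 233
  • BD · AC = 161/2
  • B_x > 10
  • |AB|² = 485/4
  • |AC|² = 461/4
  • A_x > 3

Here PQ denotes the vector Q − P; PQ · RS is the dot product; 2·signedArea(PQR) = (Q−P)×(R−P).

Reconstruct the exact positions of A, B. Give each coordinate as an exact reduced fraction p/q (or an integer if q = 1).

A = (4, 1/2)
B = (11, -8)

1. B_x = 11  [line 9·x + 1·y + -91 = 0 ∩ |BE|² = 233]
2. B_y = -8  [line 9·x + 1·y + -91 = 0 ∩ |BE|² = 233]
   → B = (11, -8)
3. A_x = 4  [2·signedArea(ADB) = -109/2 ∩ BD · AC = 161/2]
4. A_y = 1/2  [2·signedArea(ADB) = -109/2 ∩ BD · AC = 161/2]
   → A = (4, 1/2)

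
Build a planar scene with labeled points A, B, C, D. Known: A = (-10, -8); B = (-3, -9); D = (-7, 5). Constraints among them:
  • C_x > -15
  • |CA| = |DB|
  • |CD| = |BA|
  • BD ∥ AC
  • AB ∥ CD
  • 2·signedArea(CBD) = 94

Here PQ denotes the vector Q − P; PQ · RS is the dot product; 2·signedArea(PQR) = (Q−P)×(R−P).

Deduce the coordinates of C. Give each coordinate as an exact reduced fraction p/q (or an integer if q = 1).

C = (-14, 6)

1. C_x = -14  [AB ∥ CD ∩ BD ∥ AC]
2. C_y = 6  [AB ∥ CD ∩ BD ∥ AC]
   → C = (-14, 6)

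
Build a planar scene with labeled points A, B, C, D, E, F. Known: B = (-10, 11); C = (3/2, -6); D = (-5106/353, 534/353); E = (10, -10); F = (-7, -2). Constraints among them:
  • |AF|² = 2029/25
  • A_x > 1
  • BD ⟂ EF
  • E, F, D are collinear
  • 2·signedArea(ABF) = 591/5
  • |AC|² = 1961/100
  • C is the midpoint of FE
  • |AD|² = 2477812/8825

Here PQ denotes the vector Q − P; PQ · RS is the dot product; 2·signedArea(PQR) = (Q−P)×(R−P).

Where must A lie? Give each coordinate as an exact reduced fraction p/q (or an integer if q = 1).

A = (2, -8/5)

1. A_x = 2  [line 13·x + 3·y + -106/5 = 0 ∩ |AD|² = 2477812/8825]
2. A_y = -8/5  [line 13·x + 3·y + -106/5 = 0 ∩ |AD|² = 2477812/8825]
   → A = (2, -8/5)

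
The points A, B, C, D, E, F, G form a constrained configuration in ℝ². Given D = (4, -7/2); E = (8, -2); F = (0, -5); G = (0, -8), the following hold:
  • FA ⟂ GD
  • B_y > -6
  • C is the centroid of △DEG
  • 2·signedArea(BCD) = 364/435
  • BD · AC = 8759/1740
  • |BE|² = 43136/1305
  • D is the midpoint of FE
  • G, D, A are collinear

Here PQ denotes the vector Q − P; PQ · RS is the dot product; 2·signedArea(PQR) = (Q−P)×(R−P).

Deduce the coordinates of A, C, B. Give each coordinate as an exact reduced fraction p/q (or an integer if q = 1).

1. A_x = 216/145  [G, D, A are collinear ∩ FA ⟂ GD]
2. A_y = -917/145  [G, D, A are collinear ∩ FA ⟂ GD]
   → A = (216/145, -917/145)
3. C_x = 4  [C is the centroid of △DEG]
4. C_y = -9/2  [C is the centroid of △DEG]
   → C = (4, -9/2)
5. B_x = 1376/435  [BD · AC = 8759/1740 ∩ 2·signedArea(BCD) = 364/435]
6. B_y = -2222/435  [BD · AC = 8759/1740 ∩ 2·signedArea(BCD) = 364/435]
   → B = (1376/435, -2222/435)

A = (216/145, -917/145)
B = (1376/435, -2222/435)
C = (4, -9/2)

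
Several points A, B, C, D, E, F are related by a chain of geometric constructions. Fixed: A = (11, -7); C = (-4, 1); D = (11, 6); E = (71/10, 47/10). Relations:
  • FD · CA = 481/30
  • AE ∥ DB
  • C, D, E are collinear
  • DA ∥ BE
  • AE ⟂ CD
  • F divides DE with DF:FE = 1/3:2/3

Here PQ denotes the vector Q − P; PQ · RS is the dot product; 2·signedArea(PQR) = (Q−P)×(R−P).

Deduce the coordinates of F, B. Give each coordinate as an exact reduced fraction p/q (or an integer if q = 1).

1. F_x = 97/10  [F divides DE with DF:FE = 1/3:2/3]
2. F_y = 167/30  [F divides DE with DF:FE = 1/3:2/3]
   → F = (97/10, 167/30)
3. B_x = 71/10  [DA ∥ BE ∩ AE ∥ DB]
4. B_y = 177/10  [DA ∥ BE ∩ AE ∥ DB]
   → B = (71/10, 177/10)

B = (71/10, 177/10)
F = (97/10, 167/30)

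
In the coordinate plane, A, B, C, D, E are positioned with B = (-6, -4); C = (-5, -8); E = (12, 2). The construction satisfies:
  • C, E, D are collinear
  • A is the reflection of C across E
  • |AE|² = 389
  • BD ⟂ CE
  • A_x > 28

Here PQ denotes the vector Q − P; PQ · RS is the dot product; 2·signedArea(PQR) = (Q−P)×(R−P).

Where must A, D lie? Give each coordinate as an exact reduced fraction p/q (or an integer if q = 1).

1. A_x = 29  [A is the reflection of C across E]
2. A_y = 12  [A is the reflection of C across E]
   → A = (29, 12)
3. D_x = -1554/389  [C, E, D are collinear ∩ BD ⟂ CE]
4. D_y = -2882/389  [C, E, D are collinear ∩ BD ⟂ CE]
   → D = (-1554/389, -2882/389)

A = (29, 12)
D = (-1554/389, -2882/389)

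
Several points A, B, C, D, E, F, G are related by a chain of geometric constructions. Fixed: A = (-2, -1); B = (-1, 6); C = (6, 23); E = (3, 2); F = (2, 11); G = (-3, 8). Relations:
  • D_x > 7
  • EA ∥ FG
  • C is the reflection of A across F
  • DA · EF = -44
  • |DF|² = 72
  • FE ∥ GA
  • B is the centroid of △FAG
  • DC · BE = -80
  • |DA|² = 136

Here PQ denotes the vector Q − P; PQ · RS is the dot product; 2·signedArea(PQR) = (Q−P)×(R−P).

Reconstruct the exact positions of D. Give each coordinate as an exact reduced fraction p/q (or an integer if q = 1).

D = (8, 5)

1. D_x = 8  [DA · EF = -44 ∩ DC · BE = -80]
2. D_y = 5  [DA · EF = -44 ∩ DC · BE = -80]
   → D = (8, 5)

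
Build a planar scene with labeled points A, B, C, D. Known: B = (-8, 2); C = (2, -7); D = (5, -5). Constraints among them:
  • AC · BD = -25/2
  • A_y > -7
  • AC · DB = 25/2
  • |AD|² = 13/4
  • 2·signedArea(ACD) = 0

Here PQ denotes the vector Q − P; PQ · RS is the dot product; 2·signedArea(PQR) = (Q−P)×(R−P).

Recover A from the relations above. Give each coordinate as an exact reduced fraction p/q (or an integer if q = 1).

1. A_x = 7/2  [2·signedArea(ACD) = 0 ∩ AC · DB = 25/2]
2. A_y = -6  [2·signedArea(ACD) = 0 ∩ AC · DB = 25/2]
   → A = (7/2, -6)

A = (7/2, -6)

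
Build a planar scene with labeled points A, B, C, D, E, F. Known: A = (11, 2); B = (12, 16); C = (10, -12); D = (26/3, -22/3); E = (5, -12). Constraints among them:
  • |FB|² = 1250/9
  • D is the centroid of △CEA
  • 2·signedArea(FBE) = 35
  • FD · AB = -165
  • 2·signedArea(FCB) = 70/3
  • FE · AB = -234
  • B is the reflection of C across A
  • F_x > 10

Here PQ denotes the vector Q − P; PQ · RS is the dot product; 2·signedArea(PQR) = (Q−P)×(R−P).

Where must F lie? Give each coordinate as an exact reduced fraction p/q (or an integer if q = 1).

F = (31/3, 13/3)

1. F_x = 31/3  [FE · AB = -234 ∩ 2·signedArea(FBE) = 35]
2. F_y = 13/3  [FE · AB = -234 ∩ 2·signedArea(FBE) = 35]
   → F = (31/3, 13/3)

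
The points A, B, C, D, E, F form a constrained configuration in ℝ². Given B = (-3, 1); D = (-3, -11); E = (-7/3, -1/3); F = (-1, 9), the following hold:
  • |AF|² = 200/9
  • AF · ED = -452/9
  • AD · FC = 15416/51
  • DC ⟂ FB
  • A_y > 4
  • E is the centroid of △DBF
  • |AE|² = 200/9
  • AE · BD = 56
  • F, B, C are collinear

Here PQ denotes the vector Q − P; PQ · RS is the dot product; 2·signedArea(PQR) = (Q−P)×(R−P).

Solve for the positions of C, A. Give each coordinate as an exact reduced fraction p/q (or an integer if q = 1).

A = (-5/3, 13/3)
C = (-99/17, -175/17)

1. C_x = -99/17  [F, B, C are collinear ∩ DC ⟂ FB]
2. C_y = -175/17  [F, B, C are collinear ∩ DC ⟂ FB]
   → C = (-99/17, -175/17)
3. A_x = -5/3  [AE · BD = 56 ∩ AD · FC = 15416/51]
4. A_y = 13/3  [AE · BD = 56 ∩ AD · FC = 15416/51]
   → A = (-5/3, 13/3)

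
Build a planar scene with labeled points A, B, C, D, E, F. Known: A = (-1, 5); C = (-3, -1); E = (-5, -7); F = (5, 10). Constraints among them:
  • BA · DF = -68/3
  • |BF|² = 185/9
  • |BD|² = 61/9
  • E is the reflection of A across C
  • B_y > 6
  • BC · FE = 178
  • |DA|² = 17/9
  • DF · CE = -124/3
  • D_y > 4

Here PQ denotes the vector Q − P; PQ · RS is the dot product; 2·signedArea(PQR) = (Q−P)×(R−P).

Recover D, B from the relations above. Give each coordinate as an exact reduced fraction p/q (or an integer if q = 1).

B = (7/3, 19/3)
D = (1/3, 14/3)

1. B_x = 7/3  [line 10·x + 17·y + -131 = 0 ∩ |BF|² = 185/9]
2. B_y = 19/3  [line 10·x + 17·y + -131 = 0 ∩ |BF|² = 185/9]
   → B = (7/3, 19/3)
3. D_x = 1/3  [DF · CE = -124/3 ∩ BA · DF = -68/3]
4. D_y = 14/3  [DF · CE = -124/3 ∩ BA · DF = -68/3]
   → D = (1/3, 14/3)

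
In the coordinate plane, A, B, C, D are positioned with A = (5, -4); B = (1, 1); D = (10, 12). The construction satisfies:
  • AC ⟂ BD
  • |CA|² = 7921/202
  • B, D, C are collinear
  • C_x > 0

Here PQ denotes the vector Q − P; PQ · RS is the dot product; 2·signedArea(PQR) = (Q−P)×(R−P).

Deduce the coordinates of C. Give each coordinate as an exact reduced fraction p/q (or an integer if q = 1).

C = (31/202, -7/202)

1. C_x = 31/202  [B, D, C are collinear ∩ AC ⟂ BD]
2. C_y = -7/202  [B, D, C are collinear ∩ AC ⟂ BD]
   → C = (31/202, -7/202)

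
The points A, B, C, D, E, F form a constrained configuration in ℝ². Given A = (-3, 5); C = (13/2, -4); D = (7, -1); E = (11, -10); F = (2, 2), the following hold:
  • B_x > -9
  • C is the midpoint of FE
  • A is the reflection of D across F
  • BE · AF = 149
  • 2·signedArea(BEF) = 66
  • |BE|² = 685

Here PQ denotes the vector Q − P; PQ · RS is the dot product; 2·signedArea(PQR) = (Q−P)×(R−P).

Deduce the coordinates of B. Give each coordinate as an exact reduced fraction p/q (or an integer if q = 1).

1. B_x = -8  [BE · AF = 149 ∩ 2·signedArea(BEF) = 66]
2. B_y = 8  [BE · AF = 149 ∩ 2·signedArea(BEF) = 66]
   → B = (-8, 8)

B = (-8, 8)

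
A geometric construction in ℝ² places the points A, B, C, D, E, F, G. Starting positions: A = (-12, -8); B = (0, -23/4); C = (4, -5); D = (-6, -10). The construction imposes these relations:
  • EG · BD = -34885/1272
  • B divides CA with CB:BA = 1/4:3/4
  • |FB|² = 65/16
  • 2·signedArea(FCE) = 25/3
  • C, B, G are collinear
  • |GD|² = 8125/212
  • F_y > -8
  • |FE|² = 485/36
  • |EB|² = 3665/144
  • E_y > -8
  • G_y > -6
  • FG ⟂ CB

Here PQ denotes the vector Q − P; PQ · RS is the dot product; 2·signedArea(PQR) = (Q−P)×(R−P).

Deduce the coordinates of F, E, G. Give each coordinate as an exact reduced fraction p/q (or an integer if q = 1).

1. G_x = -68/53  [line 3/4·x + -4·y + -23 = 0 ∩ |GD|² = 8125/212]
2. G_y = -635/106  [line 3/4·x + -4·y + -23 = 0 ∩ |GD|² = 8125/212]
   → G = (-68/53, -635/106)
3. E_x = -14/3  [line 6·x + 17/4·y + 727/12 = 0 ∩ |EB|² = 3665/144]
4. E_y = -23/3  [line 6·x + 17/4·y + 727/12 = 0 ∩ |EB|² = 3665/144]
   → E = (-14/3, -23/3)
5. F_x = -1  [2·signedArea(FCE) = 25/3 ∩ FG ⟂ CB]
6. F_y = -15/2  [2·signedArea(FCE) = 25/3 ∩ FG ⟂ CB]
   → F = (-1, -15/2)

E = (-14/3, -23/3)
F = (-1, -15/2)
G = (-68/53, -635/106)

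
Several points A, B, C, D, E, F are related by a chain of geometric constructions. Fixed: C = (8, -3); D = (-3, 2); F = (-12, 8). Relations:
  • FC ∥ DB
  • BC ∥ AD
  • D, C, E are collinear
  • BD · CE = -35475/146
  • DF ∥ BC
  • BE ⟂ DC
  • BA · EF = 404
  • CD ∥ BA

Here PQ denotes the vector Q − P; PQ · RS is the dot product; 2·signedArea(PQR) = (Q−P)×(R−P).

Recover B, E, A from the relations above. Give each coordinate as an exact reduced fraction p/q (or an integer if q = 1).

1. B_x = 17  [DF ∥ BC ∩ FC ∥ DB]
2. B_y = -9  [DF ∥ BC ∩ FC ∥ DB]
   → B = (17, -9)
3. E_x = 2587/146  [D, C, E are collinear ∩ BE ⟂ DC]
4. E_y = -1083/146  [D, C, E are collinear ∩ BE ⟂ DC]
   → E = (2587/146, -1083/146)
5. A_x = 6  [BC ∥ AD ∩ CD ∥ BA]
6. A_y = -4  [BC ∥ AD ∩ CD ∥ BA]
   → A = (6, -4)

A = (6, -4)
B = (17, -9)
E = (2587/146, -1083/146)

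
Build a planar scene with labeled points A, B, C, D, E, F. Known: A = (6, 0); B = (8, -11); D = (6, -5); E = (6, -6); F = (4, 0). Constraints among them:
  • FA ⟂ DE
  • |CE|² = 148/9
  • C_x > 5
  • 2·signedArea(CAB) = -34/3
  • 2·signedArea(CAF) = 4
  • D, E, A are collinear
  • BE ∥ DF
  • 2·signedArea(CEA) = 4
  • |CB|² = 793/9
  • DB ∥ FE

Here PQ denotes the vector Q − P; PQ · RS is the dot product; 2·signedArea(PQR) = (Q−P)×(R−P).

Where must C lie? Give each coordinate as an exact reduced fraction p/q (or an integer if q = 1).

1. C_x = 16/3  [2·signedArea(CAB) = -34/3 ∩ 2·signedArea(CAF) = 4]
2. C_y = -2  [2·signedArea(CAB) = -34/3 ∩ 2·signedArea(CAF) = 4]
   → C = (16/3, -2)

C = (16/3, -2)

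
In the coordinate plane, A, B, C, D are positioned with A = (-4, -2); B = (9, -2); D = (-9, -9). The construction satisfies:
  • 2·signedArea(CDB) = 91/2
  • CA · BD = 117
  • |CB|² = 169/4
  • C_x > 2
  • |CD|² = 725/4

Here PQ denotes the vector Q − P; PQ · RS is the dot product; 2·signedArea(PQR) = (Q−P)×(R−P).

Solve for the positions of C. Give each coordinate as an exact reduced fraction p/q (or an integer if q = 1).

1. C_x = 5/2  [2·signedArea(CDB) = 91/2 ∩ CA · BD = 117]
2. C_y = -2  [2·signedArea(CDB) = 91/2 ∩ CA · BD = 117]
   → C = (5/2, -2)

C = (5/2, -2)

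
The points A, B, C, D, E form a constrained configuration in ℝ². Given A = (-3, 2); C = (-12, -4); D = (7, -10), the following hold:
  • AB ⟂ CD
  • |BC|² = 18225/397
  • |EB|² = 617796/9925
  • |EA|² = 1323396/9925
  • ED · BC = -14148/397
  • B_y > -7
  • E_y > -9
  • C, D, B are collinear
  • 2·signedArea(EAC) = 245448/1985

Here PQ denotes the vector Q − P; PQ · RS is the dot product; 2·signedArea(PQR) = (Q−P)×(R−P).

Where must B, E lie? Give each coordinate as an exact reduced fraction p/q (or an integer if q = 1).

1. B_x = -2199/397  [C, D, B are collinear ∩ AB ⟂ CD]
2. B_y = -2398/397  [C, D, B are collinear ∩ AB ⟂ CD]
   → B = (-2199/397, -2398/397)
3. E_x = 3939/1985  [2·signedArea(EAC) = 245448/1985 ∩ ED · BC = -14148/397]
4. E_y = -16706/1985  [2·signedArea(EAC) = 245448/1985 ∩ ED · BC = -14148/397]
   → E = (3939/1985, -16706/1985)

B = (-2199/397, -2398/397)
E = (3939/1985, -16706/1985)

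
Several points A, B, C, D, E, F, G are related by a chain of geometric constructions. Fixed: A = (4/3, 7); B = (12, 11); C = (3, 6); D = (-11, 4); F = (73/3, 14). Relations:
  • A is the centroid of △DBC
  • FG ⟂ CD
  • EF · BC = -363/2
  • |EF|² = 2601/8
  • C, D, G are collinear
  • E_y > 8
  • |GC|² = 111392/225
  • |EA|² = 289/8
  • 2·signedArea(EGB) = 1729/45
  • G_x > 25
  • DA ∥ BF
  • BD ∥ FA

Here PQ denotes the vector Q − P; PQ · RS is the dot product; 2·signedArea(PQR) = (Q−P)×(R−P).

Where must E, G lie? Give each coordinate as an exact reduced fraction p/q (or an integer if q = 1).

E = (85/12, 35/4)
G = (1877/75, 686/75)

1. E_x = 85/12  [line 9·x + 5·y + -215/2 = 0 ∩ |EF|² = 2601/8]
2. E_y = 35/4  [line 9·x + 5·y + -215/2 = 0 ∩ |EF|² = 2601/8]
   → E = (85/12, 35/4)
3. G_x = 1877/75  [C, D, G are collinear ∩ FG ⟂ CD]
4. G_y = 686/75  [C, D, G are collinear ∩ FG ⟂ CD]
   → G = (1877/75, 686/75)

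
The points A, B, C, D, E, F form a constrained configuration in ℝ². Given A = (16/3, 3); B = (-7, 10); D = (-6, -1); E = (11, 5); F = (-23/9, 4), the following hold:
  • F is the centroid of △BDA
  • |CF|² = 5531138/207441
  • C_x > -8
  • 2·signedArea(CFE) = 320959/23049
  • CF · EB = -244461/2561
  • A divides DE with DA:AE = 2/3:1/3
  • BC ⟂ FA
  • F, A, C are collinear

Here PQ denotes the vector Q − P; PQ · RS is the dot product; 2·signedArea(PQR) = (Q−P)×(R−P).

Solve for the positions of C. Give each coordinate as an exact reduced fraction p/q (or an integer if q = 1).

1. C_x = -19664/2561  [F, A, C are collinear ∩ BC ⟂ FA]
2. C_y = 11907/2561  [F, A, C are collinear ∩ BC ⟂ FA]
   → C = (-19664/2561, 11907/2561)

C = (-19664/2561, 11907/2561)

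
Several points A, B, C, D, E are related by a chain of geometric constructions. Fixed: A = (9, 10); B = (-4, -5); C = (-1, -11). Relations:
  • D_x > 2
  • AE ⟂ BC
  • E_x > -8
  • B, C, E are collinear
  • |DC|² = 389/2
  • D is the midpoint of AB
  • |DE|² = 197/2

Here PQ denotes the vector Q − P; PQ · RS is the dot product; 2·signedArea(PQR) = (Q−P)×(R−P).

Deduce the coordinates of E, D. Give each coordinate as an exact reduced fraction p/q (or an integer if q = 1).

D = (5/2, 5/2)
E = (-37/5, 9/5)

1. E_x = -37/5  [B, C, E are collinear ∩ AE ⟂ BC]
2. E_y = 9/5  [B, C, E are collinear ∩ AE ⟂ BC]
   → E = (-37/5, 9/5)
3. D_x = 5/2  [D is the midpoint of AB]
4. D_y = 5/2  [D is the midpoint of AB]
   → D = (5/2, 5/2)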